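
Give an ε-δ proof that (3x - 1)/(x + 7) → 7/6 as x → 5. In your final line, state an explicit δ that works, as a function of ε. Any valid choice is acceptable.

δ = min(6, (36/11)ε)

Suppose ε > 0. We want δ > 0 with 0 < |x − 5| < δ ⇒ |(3x - 1)/(x + 7) − (7/6)| < ε.
Combining over a common denominator, (3x - 1)/(x + 7) − (7/6) = [(3x - 1)·12 − 14·(x + 7)] / [12·(x + 7)] = 22(x − 5) / (12(x + 7)).
So |(3x - 1)/(x + 7) − (7/6)| = 22|x − 5| / (12·|x + 7|).
Require δ ≤ 6, so |x + 7| ≥ |12| − |x − 5| > 12 − 6 = 6.
Hence |(3x - 1)/(x + 7) − (7/6)| < 22|x − 5|/(12·6) = (11/36)|x − 5|, which is < ε once |x − 5| < (36/11)ε.
Take δ = min(6, (36/11)ε). Then 0 < |x − 5| < δ forces both bounds, so |(3x - 1)/(x + 7) − (7/6)| < ε.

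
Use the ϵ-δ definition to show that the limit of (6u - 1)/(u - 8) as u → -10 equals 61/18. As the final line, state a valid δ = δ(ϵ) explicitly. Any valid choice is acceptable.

Suppose ϵ > 0. We want δ > 0 with 0 < |u + 10| < δ ⇒ |(6u - 1)/(u - 8) − (61/18)| < ϵ.
Combining over a common denominator, (6u - 1)/(u - 8) − (61/18) = [(6u - 1)·(-18) − (-61)·(u - 8)] / [(-18)·(u - 8)] = -47(u + 10) / ((-18)(u - 8)).
So |(6u - 1)/(u - 8) − (61/18)| = 47|u + 10| / (18·|u − 8|).
Require δ ≤ 9, so |u − 8| ≥ |-18| − |u + 10| > 18 − 9 = 9.
Hence |(6u - 1)/(u - 8) − (61/18)| < 47|u + 10|/(18·9) = (47/162)|u + 10|, which is < ϵ once |u + 10| < (162/47)ϵ.
Take δ = min(9, (162/47)ϵ). Then 0 < |u + 10| < δ forces both bounds, so |(6u - 1)/(u - 8) − (61/18)| < ϵ.

δ = min(9, (162/47)ϵ)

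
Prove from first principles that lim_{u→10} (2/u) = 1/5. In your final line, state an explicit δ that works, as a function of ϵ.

Let ϵ > 0. We seek δ > 0 such that 0 < |u − 10| < δ implies |2/u − (1/5)| < ϵ.
|2/u − (1/5)| = 2·|10 − u|/(10·|u|) = 2|u − 10|/(10|u|).
Restrict δ ≤ 5. Then |u − 10| < 5 gives |u| > 5, so 10|u| > 50.
Then |2/u − (1/5)| < 2|u − 10|/50, which is < ϵ when |u − 10| < 25ϵ.
Take δ = min(5, 25ϵ). Then 0 < |u − 10| < δ gives both |u − 10| < 5 and |u − 10| < 25ϵ, so |2/u − (1/5)| < ϵ.

δ = min(5, 25ϵ)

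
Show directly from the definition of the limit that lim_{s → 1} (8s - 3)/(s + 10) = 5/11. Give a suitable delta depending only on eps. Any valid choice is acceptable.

Let eps > 0. We want delta > 0 with 0 < |s − 1| < delta ⇒ |(8s - 3)/(s + 10) − (5/11)| < eps.
Combining over a common denominator, (8s - 3)/(s + 10) − (5/11) = [(8s - 3)·11 − 5·(s + 10)] / [11·(s + 10)] = 83(s − 1) / (11(s + 10)).
So |(8s - 3)/(s + 10) − (5/11)| = 83|s − 1| / (11·|s + 10|).
Require delta ≤ 11/2, so |s + 10| ≥ |11| − |s − 1| > 11 − 11/2 = 11/2.
Hence |(8s - 3)/(s + 10) − (5/11)| < 83|s − 1|/(11·(11/2)) = (166/121)|s − 1|, which is < eps once |s − 1| < (121/166)eps.
Take delta = min(11/2, (121/166)eps). Then 0 < |s − 1| < delta forces both bounds, so |(8s - 3)/(s + 10) − (5/11)| < eps.

delta = min(11/2, (121/166)eps)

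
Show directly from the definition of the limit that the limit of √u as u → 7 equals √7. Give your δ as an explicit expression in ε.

δ = min(7, √7·ε)

Fix ε > 0. We want δ > 0 such that 0 < |u − 7| < δ implies |√u − √7| < ε.
Rationalise: √u − √7 = (u − 7)/(√u + √7), so |√u − √7| = |u − 7|/(√u + √7).
Restrict δ ≤ 7 so that |u − 7| < 7 forces u > 0, and then √u + √7 > √7.
Hence |√u − √7| < |u − 7|/√7, which is < ε once |u − 7| < √7·ε.
Take δ = min(7, √7·ε). If 0 < |u − 7| < δ then u > 0 and |√u − √7| < |u − 7|/√7 < ε.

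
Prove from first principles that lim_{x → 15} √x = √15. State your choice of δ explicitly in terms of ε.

δ = min(15, √15·ε)

Let ε > 0. We want δ > 0 such that 0 < |x − 15| < δ implies |√x − √15| < ε.
Rationalise: √x − √15 = (x − 15)/(√x + √15), so |√x − √15| = |x − 15|/(√x + √15).
Restrict δ ≤ 15 so that |x − 15| < 15 forces x > 0, and then √x + √15 > √15.
Hence |√x − √15| < |x − 15|/√15, which is < ε once |x − 15| < √15·ε.
Take δ = min(15, √15·ε). If 0 < |x − 15| < δ then x > 0 and |√x − √15| < |x − 15|/√15 < ε.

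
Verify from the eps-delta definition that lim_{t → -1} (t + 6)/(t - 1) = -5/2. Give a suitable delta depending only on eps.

Let eps > 0. We want delta > 0 with 0 < |t + 1| < delta ⇒ |(t + 6)/(t - 1) + 5/2| < eps.
Combining over a common denominator, (t + 6)/(t - 1) + 5/2 = [(t + 6)·(-2) − 5·(t - 1)] / [(-2)·(t - 1)] = -7(t + 1) / ((-2)(t - 1)).
So |(t + 6)/(t - 1) + 5/2| = 7|t + 1| / (2·|t − 1|).
Restrict delta ≤ 1. Then |t + 1| < 1 gives |t − 1| = |(t + 1) + (-2)| ≥ 2 − 1 = 1.
Hence |(t + 6)/(t - 1) + 5/2| < 7|t + 1|/(2·1) = (7/2)|t + 1|, which is < eps once |t + 1| < (2/7)eps.
Take delta = min(1, (2/7)eps). Then 0 < |t + 1| < delta forces both bounds, so |(t + 6)/(t - 1) + 5/2| < eps.

delta = min(1, (2/7)eps)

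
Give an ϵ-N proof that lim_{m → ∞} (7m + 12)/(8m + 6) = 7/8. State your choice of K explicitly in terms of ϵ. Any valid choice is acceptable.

K = (27/32)/ϵ

Suppose ϵ > 0. For m ≥ 1, |(7m + 12)/(8m + 6) − (7/8)| = |54|/(8(8m + 6)) = 54/(8(8m + 6)).
Since 8m + 6 ≥ 8m for m ≥ 1, this is ≤ 54/(8·8m) = (27/32)/m.
So |(7m + 12)/(8m + 6) − (7/8)| < ϵ whenever m > (27/32)/ϵ.
Take K = (27/32)/ϵ. If m > K then |(7m + 12)/(8m + 6) − (7/8)| ≤ (27/32)/m < ϵ.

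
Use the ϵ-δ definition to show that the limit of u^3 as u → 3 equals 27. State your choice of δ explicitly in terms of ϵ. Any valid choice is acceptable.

δ = min(2, ϵ/49)

Let ϵ > 0. We seek δ > 0 with 0 < |u − 3| < δ ⇒ |u^3 − 27| < ϵ.
Factor: u^3 − 27 = (u − 3)(u^2 + 3u + 9), so |u^3 − 27| = |u − 3|·|u^2 + 3u + 9|.
Impose δ ≤ 2 so that |u| < 5; then |u^2 + 3u + 9| ≤ 49.
Hence |u^3 − 27| ≤ 49|u − 3|, which is < ϵ once |u − 3| < ϵ/49.
Take δ = min(2, ϵ/49). If 0 < |u − 3| < δ then both bounds hold and |u^3 − 27| ≤ 49|u − 3| < 49·(ϵ/49) = ϵ.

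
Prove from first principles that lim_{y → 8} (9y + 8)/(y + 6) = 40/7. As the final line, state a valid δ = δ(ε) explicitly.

δ = min(7, (49/23)ε)

Let ε > 0. We want δ > 0 with 0 < |y − 8| < δ ⇒ |(9y + 8)/(y + 6) − (40/7)| < ε.
Combining over a common denominator, (9y + 8)/(y + 6) − (40/7) = [(9y + 8)·14 − 80·(y + 6)] / [14·(y + 6)] = 46(y − 8) / (14(y + 6)).
So |(9y + 8)/(y + 6) − (40/7)| = 46|y − 8| / (14·|y + 6|).
Restrict δ ≤ 7. Then |y − 8| < 7 gives |y + 6| = |(y − 8) + 14| ≥ 14 − 7 = 7.
Hence |(9y + 8)/(y + 6) − (40/7)| < 46|y − 8|/(14·7) = (23/49)|y − 8|, which is < ε once |y − 8| < (49/23)ε.
Take δ = min(7, (49/23)ε). Then 0 < |y − 8| < δ forces both bounds, so |(9y + 8)/(y + 6) − (40/7)| < ε.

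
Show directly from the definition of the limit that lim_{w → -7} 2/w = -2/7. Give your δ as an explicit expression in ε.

Let ε > 0 be given. We seek δ > 0 such that 0 < |w + 7| < δ implies |2/w + 2/7| < ε.
|2/w + 2/7| = 2·|-7 − w|/(7·|w|) = 2|w + 7|/(7|w|).
Restrict δ ≤ 7/2. Then |w + 7| < 7/2 gives |w| > 7/2, so 7|w| > 49/2.
Then |2/w + 2/7| < 2|w + 7|/(49/2), which is < ε when |w + 7| < (49/4)ε.
Take δ = min(7/2, (49/4)ε). Then 0 < |w + 7| < δ gives both |w + 7| < 7/2 and |w + 7| < (49/4)ε, so |2/w + 2/7| < ε.

δ = min(7/2, (49/4)ε)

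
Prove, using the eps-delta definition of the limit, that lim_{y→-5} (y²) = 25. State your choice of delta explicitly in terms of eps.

Fix eps > 0. We seek delta > 0 with 0 < |y + 5| < delta ⇒ |y² − 25| < eps.
Factor: y² − 25 = (y + 5)(y - 5), so |y² − 25| = |y + 5|·|y - 5|.
Impose delta ≤ 1 so that |y| < 6; then |y - 5| ≤ 11.
Hence |y² − 25| ≤ 11|y + 5|, which is < eps once |y + 5| < eps/11.
Take delta = min(1, eps/11). If 0 < |y + 5| < delta then both bounds hold and |y² − 25| ≤ 11|y + 5| < 11·(eps/11) = eps.

delta = min(1, eps/11)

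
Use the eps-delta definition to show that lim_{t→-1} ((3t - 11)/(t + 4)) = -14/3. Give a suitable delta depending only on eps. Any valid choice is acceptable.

Fix eps > 0. We want delta > 0 with 0 < |t + 1| < delta ⇒ |(3t - 11)/(t + 4) + 14/3| < eps.
Combining over a common denominator, (3t - 11)/(t + 4) + 14/3 = [(3t - 11)·3 − (-14)·(t + 4)] / [3·(t + 4)] = 23(t + 1) / (3(t + 4)).
So |(3t - 11)/(t + 4) + 14/3| = 23|t + 1| / (3·|t + 4|).
Restrict delta ≤ 3/2. Then |t + 1| < 3/2 gives |t + 4| = |(t + 1) + 3| ≥ 3 − 3/2 = 3/2.
Hence |(3t - 11)/(t + 4) + 14/3| < 23|t + 1|/(3·(3/2)) = (46/9)|t + 1|, which is < eps once |t + 1| < (9/46)eps.
Take delta = min(3/2, (9/46)eps). Then 0 < |t + 1| < delta forces both bounds, so |(3t - 11)/(t + 4) + 14/3| < eps.

delta = min(3/2, (9/46)eps)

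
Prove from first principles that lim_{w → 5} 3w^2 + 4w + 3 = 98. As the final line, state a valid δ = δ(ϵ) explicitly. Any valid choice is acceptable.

Let ϵ > 0. We want δ > 0 such that 0 < |w − 5| < δ implies |(3w^2 + 4w + 3) − 98| < ϵ.
(3w^2 + 4w + 3) − 98 = 3w^2 + 4w - 95 = (w − 5)(3w + 19).
So |(3w^2 + 4w + 3) − 98| = |w − 5|·|3w + 19|.
Assume first that |w − 5| < 2, so |w| < 7. Then |3w + 19| ≤ 3·7 + 19 = 40.
Hence |(3w^2 + 4w + 3) − 98| ≤ 40|w − 5| < ϵ provided |w − 5| < ϵ/40.
Take δ = min(2, ϵ/40). Then 0 < |w − 5| < δ gives both |w − 5| < 2 and |w − 5| < ϵ/40, so |(3w^2 + 4w + 3) − 98| < ϵ.

δ = min(2, ϵ/40)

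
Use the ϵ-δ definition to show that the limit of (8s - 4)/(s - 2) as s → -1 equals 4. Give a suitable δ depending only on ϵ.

Fix ϵ > 0. We want δ > 0 with 0 < |s + 1| < δ ⇒ |(8s - 4)/(s - 2) − 4| < ϵ.
Combining over a common denominator, (8s - 4)/(s - 2) − 4 = [(8s - 4)·(-3) − (-12)·(s - 2)] / [(-3)·(s - 2)] = -12(s + 1) / ((-3)(s - 2)).
So |(8s - 4)/(s - 2) − 4| = 12|s + 1| / (3·|s − 2|).
Require δ ≤ 3/2, so |s − 2| ≥ |-3| − |s + 1| > 3 − 3/2 = 3/2.
Hence |(8s - 4)/(s - 2) − 4| < 12|s + 1|/(3·(3/2)) = (8/3)|s + 1|, which is < ϵ once |s + 1| < (3/8)ϵ.
Take δ = min(3/2, (3/8)ϵ). Then 0 < |s + 1| < δ forces both bounds, so |(8s - 4)/(s - 2) − 4| < ϵ.

δ = min(3/2, (3/8)ϵ)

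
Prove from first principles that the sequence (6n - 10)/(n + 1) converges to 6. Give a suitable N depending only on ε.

N = 16/ε

Let ε > 0 be given. For n ≥ 1, |(6n - 10)/(n + 1) − 6| = |-16|/((n + 1)) = 16/((n + 1)).
Since n + 1 ≥ n for n ≥ 1, this is ≤ 16/(n) = 16/n.
So |(6n - 10)/(n + 1) − 6| < ε whenever n > 16/ε.
Take N = 16/ε. If n > N then |(6n - 10)/(n + 1) − 6| ≤ 16/n < ε.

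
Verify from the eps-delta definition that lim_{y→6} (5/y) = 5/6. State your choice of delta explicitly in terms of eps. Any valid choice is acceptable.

delta = min(3, (18/5)eps)

Fix eps > 0. We seek delta > 0 such that 0 < |y − 6| < delta implies |5/y − (5/6)| < eps.
|5/y − (5/6)| = 5·|6 − y|/(6·|y|) = 5|y − 6|/(6|y|).
Restrict delta ≤ 3. Then |y − 6| < 3 gives |y| > 3, so 6|y| > 18.
Then |5/y − (5/6)| < 5|y − 6|/18, which is < eps when |y − 6| < (18/5)eps.
Take delta = min(3, (18/5)eps). Then 0 < |y − 6| < delta gives both |y − 6| < 3 and |y − 6| < (18/5)eps, so |5/y − (5/6)| < eps.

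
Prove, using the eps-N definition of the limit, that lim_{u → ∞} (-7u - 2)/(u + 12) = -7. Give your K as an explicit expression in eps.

K = 82/eps

Suppose eps > 0. We seek K > 0 such that u > K implies |(-7u - 2)/(u + 12) + 7| < eps.
(-7u - 2)/(u + 12) + 7 = ((-7u - 2) − (-7)(u + 12)) / ((u + 12)) = 82/((u + 12)).
For u > 0 we have u + 12 > u, so |(-7u - 2)/(u + 12) + 7| = 82/((u + 12)) < 82/(u) = 82/u.
Thus |(-7u - 2)/(u + 12) + 7| < eps whenever u > 82/eps.
Take K = 82/eps. If u > K then |(-7u - 2)/(u + 12) + 7| < 82/u < eps.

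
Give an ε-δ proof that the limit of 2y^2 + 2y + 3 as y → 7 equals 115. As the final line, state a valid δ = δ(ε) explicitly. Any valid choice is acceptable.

δ = min(1, ε/32)

Suppose ε > 0. We want δ > 0 such that 0 < |y − 7| < δ implies |(2y^2 + 2y + 3) − 115| < ε.
(2y^2 + 2y + 3) − 115 = 2y^2 + 2y - 112 = (y − 7)(2y + 16).
So |(2y^2 + 2y + 3) − 115| = |y − 7|·|2y + 16|.
Assume first that |y − 7| < 1, so |y| < 8. Then |2y + 16| ≤ 2·8 + 16 = 32.
Hence |(2y^2 + 2y + 3) − 115| ≤ 32|y − 7| < ε provided |y − 7| < ε/32.
Take δ = min(1, ε/32). Then 0 < |y − 7| < δ gives both |y − 7| < 1 and |y − 7| < ε/32, so |(2y^2 + 2y + 3) − 115| < ε.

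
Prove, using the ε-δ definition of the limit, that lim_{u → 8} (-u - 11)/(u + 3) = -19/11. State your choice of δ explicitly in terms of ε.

δ = min(11/2, (121/16)ε)

Fix ε > 0. We want δ > 0 with 0 < |u − 8| < δ ⇒ |(-u - 11)/(u + 3) + 19/11| < ε.
Combining over a common denominator, (-u - 11)/(u + 3) + 19/11 = [(-u - 11)·11 − (-19)·(u + 3)] / [11·(u + 3)] = 8(u − 8) / (11(u + 3)).
So |(-u - 11)/(u + 3) + 19/11| = 8|u − 8| / (11·|u + 3|).
Require δ ≤ 11/2, so |u + 3| ≥ |11| − |u − 8| > 11 − 11/2 = 11/2.
Hence |(-u - 11)/(u + 3) + 19/11| < 8|u − 8|/(11·(11/2)) = (16/121)|u − 8|, which is < ε once |u − 8| < (121/16)ε.
Take δ = min(11/2, (121/16)ε). Then 0 < |u − 8| < δ forces both bounds, so |(-u - 11)/(u + 3) + 19/11| < ε.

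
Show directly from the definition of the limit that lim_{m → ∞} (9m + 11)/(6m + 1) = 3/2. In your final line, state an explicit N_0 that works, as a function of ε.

N_0 = (19/12)/ε

Let ε > 0. For m ≥ 1, |(9m + 11)/(6m + 1) − (3/2)| = |57|/(6(6m + 1)) = 57/(6(6m + 1)).
Since 6m + 1 ≥ 6m for m ≥ 1, this is ≤ 57/(6·6m) = (19/12)/m.
So |(9m + 11)/(6m + 1) − (3/2)| < ε whenever m > (19/12)/ε.
Take N_0 = (19/12)/ε. If m > N_0 then |(9m + 11)/(6m + 1) − (3/2)| ≤ (19/12)/m < ε.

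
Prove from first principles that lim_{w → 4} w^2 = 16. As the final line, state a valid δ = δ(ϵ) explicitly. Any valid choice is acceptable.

δ = min(2, ϵ/10)

Let ϵ > 0 be given. We seek δ > 0 with 0 < |w − 4| < δ ⇒ |w^2 − 16| < ϵ.
Factor: w^2 − 16 = (w − 4)(w + 4), so |w^2 − 16| = |w − 4|·|w + 4|.
Impose δ ≤ 2 so that |w| < 6; then |w + 4| ≤ 10.
Hence |w^2 − 16| ≤ 10|w − 4|, which is < ϵ once |w − 4| < ϵ/10.
Take δ = min(2, ϵ/10). If 0 < |w − 4| < δ then both bounds hold and |w^2 − 16| ≤ 10|w − 4| < 10·(ϵ/10) = ϵ.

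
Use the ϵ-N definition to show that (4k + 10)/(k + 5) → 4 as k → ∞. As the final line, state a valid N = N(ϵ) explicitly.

Fix ϵ > 0. For k ≥ 1, |(4k + 10)/(k + 5) − 4| = |-10|/((k + 5)) = 10/((k + 5)).
Since k + 5 ≥ k for k ≥ 1, this is ≤ 10/(k) = 10/k.
So |(4k + 10)/(k + 5) − 4| < ϵ whenever k > 10/ϵ.
Take N = 10/ϵ. If k > N then |(4k + 10)/(k + 5) − 4| ≤ 10/k < ϵ.

N = 10/ϵ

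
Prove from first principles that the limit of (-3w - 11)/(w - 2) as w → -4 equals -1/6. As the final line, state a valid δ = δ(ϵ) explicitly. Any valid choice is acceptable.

Let ϵ > 0 be given. We want δ > 0 with 0 < |w + 4| < δ ⇒ |(-3w - 11)/(w - 2) + 1/6| < ϵ.
Combining over a common denominator, (-3w - 11)/(w - 2) + 1/6 = [(-3w - 11)·(-6) − 1·(w - 2)] / [(-6)·(w - 2)] = 17(w + 4) / ((-6)(w - 2)).
So |(-3w - 11)/(w - 2) + 1/6| = 17|w + 4| / (6·|w − 2|).
Require δ ≤ 3, so |w − 2| ≥ |-6| − |w + 4| > 6 − 3 = 3.
Hence |(-3w - 11)/(w - 2) + 1/6| < 17|w + 4|/(6·3) = (17/18)|w + 4|, which is < ϵ once |w + 4| < (18/17)ϵ.
Take δ = min(3, (18/17)ϵ). Then 0 < |w + 4| < δ forces both bounds, so |(-3w - 11)/(w - 2) + 1/6| < ϵ.

δ = min(3, (18/17)ϵ)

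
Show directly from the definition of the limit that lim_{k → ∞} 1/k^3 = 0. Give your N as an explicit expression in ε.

N = (1/ε)^{1/3}

Suppose ε > 0. For k ≥ 1, |1/k^3 − 0| = 1/k^3.
1/k^3 < ε ⇔ k^3 > 1/ε ⇔ k > (1/ε)^{1/3}.
Take N = (1/ε)^{1/3}. Then k > N implies 1/k^3 < ε.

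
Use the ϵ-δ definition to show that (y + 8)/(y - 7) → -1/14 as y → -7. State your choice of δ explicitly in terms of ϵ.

δ = min(7, (98/15)ϵ)

Let ϵ > 0 be given. We want δ > 0 with 0 < |y + 7| < δ ⇒ |(y + 8)/(y - 7) + 1/14| < ϵ.
Combining over a common denominator, (y + 8)/(y - 7) + 1/14 = [(y + 8)·(-14) − 1·(y - 7)] / [(-14)·(y - 7)] = -15(y + 7) / ((-14)(y - 7)).
So |(y + 8)/(y - 7) + 1/14| = 15|y + 7| / (14·|y − 7|).
Restrict δ ≤ 7. Then |y + 7| < 7 gives |y − 7| = |(y + 7) + (-14)| ≥ 14 − 7 = 7.
Hence |(y + 8)/(y - 7) + 1/14| < 15|y + 7|/(14·7) = (15/98)|y + 7|, which is < ϵ once |y + 7| < (98/15)ϵ.
Take δ = min(7, (98/15)ϵ). Then 0 < |y + 7| < δ forces both bounds, so |(y + 8)/(y - 7) + 1/14| < ϵ.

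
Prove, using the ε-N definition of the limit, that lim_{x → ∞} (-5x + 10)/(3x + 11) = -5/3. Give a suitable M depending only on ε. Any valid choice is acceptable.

Let ε > 0. We seek M > 0 such that x > M implies |(-5x + 10)/(3x + 11) + 5/3| < ε.
(-5x + 10)/(3x + 11) + 5/3 = (3(-5x + 10) − (-5)(3x + 11)) / (3(3x + 11)) = 85/(3(3x + 11)).
For x > 0 we have 3x + 11 > 3x, so |(-5x + 10)/(3x + 11) + 5/3| = 85/(3(3x + 11)) < 85/(3·3x) = (85/9)/x.
Thus |(-5x + 10)/(3x + 11) + 5/3| < ε whenever x > (85/9)/ε.
Take M = (85/9)/ε. If x > M then |(-5x + 10)/(3x + 11) + 5/3| < (85/9)/x < ε.

M = (85/9)/ε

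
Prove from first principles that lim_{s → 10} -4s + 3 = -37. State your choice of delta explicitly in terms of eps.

Let eps > 0. We need delta > 0 so that 0 < |s − 10| < delta implies |(-4s + 3) + 37| < eps.
|(-4s + 3) + 37| = |-4s + 40| = 4|s − 10|.
So 4|s − 10| < eps exactly when |s − 10| < eps/4.
Choosing delta = eps/4 gives |(-4s + 3) + 37| = 4|s − 10| < eps whenever |s − 10| < delta.

delta = eps/4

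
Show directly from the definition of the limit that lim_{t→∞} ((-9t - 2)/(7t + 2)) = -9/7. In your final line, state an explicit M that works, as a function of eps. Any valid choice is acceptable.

M = (4/49)/eps

Suppose eps > 0. We seek M > 0 such that t > M implies |(-9t - 2)/(7t + 2) + 9/7| < eps.
(-9t - 2)/(7t + 2) + 9/7 = (7(-9t - 2) − (-9)(7t + 2)) / (7(7t + 2)) = 4/(7(7t + 2)).
For t > 0 we have 7t + 2 > 7t, so |(-9t - 2)/(7t + 2) + 9/7| = 4/(7(7t + 2)) < 4/(7·7t) = (4/49)/t.
Thus |(-9t - 2)/(7t + 2) + 9/7| < eps whenever t > (4/49)/eps.
Take M = (4/49)/eps. If t > M then |(-9t - 2)/(7t + 2) + 9/7| < (4/49)/t < eps.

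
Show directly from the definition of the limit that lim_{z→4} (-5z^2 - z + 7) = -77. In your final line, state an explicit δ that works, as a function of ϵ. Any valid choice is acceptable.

Let ϵ > 0 be given. We want δ > 0 such that 0 < |z − 4| < δ implies |(-5z^2 - z + 7) + 77| < ϵ.
(-5z^2 - z + 7) + 77 = -5z^2 - z + 84 = (z − 4)(-5z - 21).
So |(-5z^2 - z + 7) + 77| = |z − 4|·|-5z - 21|.
Require δ ≤ 1. Then |z − 4| < 1 gives |z| < 5, and by the triangle inequality |-5z - 21| ≤ 5·5 + 21 = 46.
Hence |(-5z^2 - z + 7) + 77| ≤ 46|z − 4| < ϵ provided |z − 4| < ϵ/46.
Choosing δ = min(1, ϵ/46) ensures both conditions, hence |(-5z^2 - z + 7) + 77| < ϵ.

δ = min(1, ϵ/46)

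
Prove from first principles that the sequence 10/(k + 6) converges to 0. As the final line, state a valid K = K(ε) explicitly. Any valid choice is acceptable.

Fix ε > 0. For k ≥ 1, |10/(k + 6) − 0| = 10/(k + 6) ≤ 10/k.
We need 10/k < ε, i.e. k > 10/ε.
Take K = 10/ε. If k > K then |10/(k + 6)| ≤ 10/k < ε.

K = 10/ε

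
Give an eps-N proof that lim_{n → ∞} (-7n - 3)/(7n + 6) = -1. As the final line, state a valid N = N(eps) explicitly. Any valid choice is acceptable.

Suppose eps > 0. For n ≥ 1, |(-7n - 3)/(7n + 6) + 1| = |21|/(7(7n + 6)) = 21/(7(7n + 6)).
Since 7n + 6 ≥ 7n for n ≥ 1, this is ≤ 21/(7·7n) = (3/7)/n.
So |(-7n - 3)/(7n + 6) + 1| < eps whenever n > (3/7)/eps.
Take N = (3/7)/eps. If n > N then |(-7n - 3)/(7n + 6) + 1| ≤ (3/7)/n < eps.

N = (3/7)/eps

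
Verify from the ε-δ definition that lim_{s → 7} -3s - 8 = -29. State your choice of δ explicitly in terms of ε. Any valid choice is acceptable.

δ = ε/3

Let ε > 0 be given. We need δ > 0 so that 0 < |s − 7| < δ implies |(-3s - 8) + 29| < ε.
|(-3s - 8) + 29| = |-3s + 21| = 3|s − 7|.
Thus it suffices that |s − 7| < ε/3.
Take δ = ε/3. If 0 < |s − 7| < δ then |(-3s - 8) + 29| = 3|s − 7| < 3·(ε/3) = ε.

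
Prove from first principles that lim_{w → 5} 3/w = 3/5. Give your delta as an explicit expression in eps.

Let eps > 0 be given. We seek delta > 0 such that 0 < |w − 5| < delta implies |3/w − (3/5)| < eps.
|3/w − (3/5)| = 3·|5 − w|/(5·|w|) = 3|w − 5|/(5|w|).
Restrict delta ≤ 5/2. Then |w − 5| < 5/2 gives |w| > 5/2, so 5|w| > 25/2.
Then |3/w − (3/5)| < 3|w − 5|/(25/2), which is < eps when |w − 5| < (25/6)eps.
Take delta = min(5/2, (25/6)eps). Then 0 < |w − 5| < delta gives both |w − 5| < 5/2 and |w − 5| < (25/6)eps, so |3/w − (3/5)| < eps.

delta = min(5/2, (25/6)eps)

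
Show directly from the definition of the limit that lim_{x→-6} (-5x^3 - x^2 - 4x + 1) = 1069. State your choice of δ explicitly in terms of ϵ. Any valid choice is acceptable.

Let ϵ > 0. We want δ > 0 such that 0 < |x + 6| < δ implies |(-5x^3 - x^2 - 4x + 1) − 1069| < ϵ.
(-5x^3 - x^2 - 4x + 1) − 1069 = -5x^3 - x^2 - 4x - 1068 = (x + 6)(-5x^2 + 29x - 178).
So |(-5x^3 - x^2 - 4x + 1) − 1069| = |x + 6|·|-5x^2 + 29x - 178|.
Assume first that |x + 6| < 1, so |x| < 7. Then |-5x^2 + 29x - 178| ≤ 5·7^2 + 29·7 + 178 = 626.
Hence |(-5x^3 - x^2 - 4x + 1) − 1069| ≤ 626|x + 6| < ϵ provided |x + 6| < ϵ/626.
Choosing δ = min(1, ϵ/626) ensures both conditions, hence |(-5x^3 - x^2 - 4x + 1) − 1069| < ϵ.

δ = min(1, ϵ/626)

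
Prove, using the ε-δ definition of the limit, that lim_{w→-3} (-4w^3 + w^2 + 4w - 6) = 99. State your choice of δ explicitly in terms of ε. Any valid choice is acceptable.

δ = min(2, ε/200)

Let ε > 0 be given. We want δ > 0 such that 0 < |w + 3| < δ implies |(-4w^3 + w^2 + 4w - 6) − 99| < ε.
(-4w^3 + w^2 + 4w - 6) − 99 = -4w^3 + w^2 + 4w - 105 = (w + 3)(-4w^2 + 13w - 35).
So |(-4w^3 + w^2 + 4w - 6) − 99| = |w + 3|·|-4w^2 + 13w - 35|.
Assume first that |w + 3| < 2, so |w| < 5. Then |-4w^2 + 13w - 35| ≤ 4·5^2 + 13·5 + 35 = 200.
Hence |(-4w^3 + w^2 + 4w - 6) − 99| ≤ 200|w + 3| < ε provided |w + 3| < ε/200.
Choosing δ = min(2, ε/200) ensures both conditions, hence |(-4w^3 + w^2 + 4w - 6) − 99| < ε.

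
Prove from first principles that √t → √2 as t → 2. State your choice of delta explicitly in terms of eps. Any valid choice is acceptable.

delta = min(2, √2·eps)

Let eps > 0 be given. We want delta > 0 such that 0 < |t − 2| < delta implies |√t − √2| < eps.
Multiplying by the conjugate, |√t − √2| = |t − 2|/(√t + √2).
Restrict delta ≤ 2 so that |t − 2| < 2 forces t > 0, and then √t + √2 > √2.
Hence |√t − √2| < |t − 2|/√2, which is < eps once |t − 2| < √2·eps.
Take delta = min(2, √2·eps). If 0 < |t − 2| < delta then t > 0 and |√t − √2| < |t − 2|/√2 < eps.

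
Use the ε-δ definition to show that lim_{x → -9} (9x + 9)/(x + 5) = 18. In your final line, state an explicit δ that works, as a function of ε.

δ = min(2, (2/9)ε)

Fix ε > 0. We want δ > 0 with 0 < |x + 9| < δ ⇒ |(9x + 9)/(x + 5) − 18| < ε.
Combining over a common denominator, (9x + 9)/(x + 5) − 18 = [(9x + 9)·(-4) − (-72)·(x + 5)] / [(-4)·(x + 5)] = 36(x + 9) / ((-4)(x + 5)).
So |(9x + 9)/(x + 5) − 18| = 36|x + 9| / (4·|x + 5|).
Require δ ≤ 2, so |x + 5| ≥ |-4| − |x + 9| > 4 − 2 = 2.
Hence |(9x + 9)/(x + 5) − 18| < 36|x + 9|/(4·2) = (9/2)|x + 9|, which is < ε once |x + 9| < (2/9)ε.
Take δ = min(2, (2/9)ε). Then 0 < |x + 9| < δ forces both bounds, so |(9x + 9)/(x + 5) − 18| < ε.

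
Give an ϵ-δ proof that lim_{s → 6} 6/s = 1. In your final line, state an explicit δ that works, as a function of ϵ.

δ = min(3, 3ϵ)

Let ϵ > 0 be given. We seek δ > 0 such that 0 < |s − 6| < δ implies |6/s − 1| < ϵ.
|6/s − 1| = 6·|6 − s|/(6·|s|) = 6|s − 6|/(6|s|).
Restrict δ ≤ 3. Then |s − 6| < 3 gives |s| > 3, so 6|s| > 18.
Then |6/s − 1| < 6|s − 6|/18, which is < ϵ when |s − 6| < 3ϵ.
Take δ = min(3, 3ϵ). Then 0 < |s − 6| < δ gives both |s − 6| < 3 and |s − 6| < 3ϵ, so |6/s − 1| < ϵ.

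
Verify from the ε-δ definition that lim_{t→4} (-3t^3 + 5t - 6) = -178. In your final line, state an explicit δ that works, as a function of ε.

δ = min(2, ε/223)

Fix ε > 0. We want δ > 0 such that 0 < |t − 4| < δ implies |(-3t^3 + 5t - 6) + 178| < ε.
(-3t^3 + 5t - 6) + 178 = -3t^3 + 5t + 172 = (t − 4)(-3t^2 - 12t - 43).
So |(-3t^3 + 5t - 6) + 178| = |t − 4|·|-3t^2 - 12t - 43|.
Assume first that |t − 4| < 2, so |t| < 6. Then |-3t^2 - 12t - 43| ≤ 3·6^2 + 12·6 + 43 = 223.
Hence |(-3t^3 + 5t - 6) + 178| ≤ 223|t − 4| < ε provided |t − 4| < ε/223.
Take δ = min(2, ε/223). Then 0 < |t − 4| < δ gives both |t − 4| < 2 and |t − 4| < ε/223, so |(-3t^3 + 5t - 6) + 178| < ε.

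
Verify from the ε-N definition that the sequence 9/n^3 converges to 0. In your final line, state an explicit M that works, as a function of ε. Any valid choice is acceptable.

M = (9/ε)^{1/3}

Suppose ε > 0. For n ≥ 1, |9/n^3 − 0| = 9/n^3.
9/n^3 < ε ⇔ n^3 > 9/ε ⇔ n > (9/ε)^{1/3}.
Take M = (9/ε)^{1/3}. Then n > M implies 9/n^3 < ε.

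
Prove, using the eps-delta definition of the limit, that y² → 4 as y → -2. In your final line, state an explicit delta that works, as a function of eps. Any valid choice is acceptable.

Let eps > 0. We seek delta > 0 with 0 < |y + 2| < delta ⇒ |y² − 4| < eps.
Factor: y² − 4 = (y + 2)(y - 2), so |y² − 4| = |y + 2|·|y - 2|.
Impose delta ≤ 2 so that |y| < 4; then |y - 2| ≤ 6.
Hence |y² − 4| ≤ 6|y + 2|, which is < eps once |y + 2| < eps/6.
Take delta = min(2, eps/6). If 0 < |y + 2| < delta then both bounds hold and |y² − 4| ≤ 6|y + 2| < 6·(eps/6) = eps.

delta = min(2, eps/6)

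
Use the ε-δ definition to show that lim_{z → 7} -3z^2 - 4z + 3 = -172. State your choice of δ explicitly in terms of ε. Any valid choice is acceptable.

Let ε > 0. We want δ > 0 such that 0 < |z − 7| < δ implies |(-3z^2 - 4z + 3) + 172| < ε.
(-3z^2 - 4z + 3) + 172 = -3z^2 - 4z + 175 = (z − 7)(-3z - 25).
So |(-3z^2 - 4z + 3) + 172| = |z − 7|·|-3z - 25|.
Assume first that |z − 7| < 1, so |z| < 8. Then |-3z - 25| ≤ 3·8 + 25 = 49.
Hence |(-3z^2 - 4z + 3) + 172| ≤ 49|z − 7| < ε provided |z − 7| < ε/49.
Take δ = min(1, ε/49). Then 0 < |z − 7| < δ gives both |z − 7| < 1 and |z − 7| < ε/49, so |(-3z^2 - 4z + 3) + 172| < ε.

δ = min(1, ε/49)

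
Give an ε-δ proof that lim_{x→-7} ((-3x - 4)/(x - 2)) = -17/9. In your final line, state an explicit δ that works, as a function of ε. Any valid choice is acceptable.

δ = min(9/2, (81/20)ε)

Suppose ε > 0. We want δ > 0 with 0 < |x + 7| < δ ⇒ |(-3x - 4)/(x - 2) + 17/9| < ε.
Combining over a common denominator, (-3x - 4)/(x - 2) + 17/9 = [(-3x - 4)·(-9) − 17·(x - 2)] / [(-9)·(x - 2)] = 10(x + 7) / ((-9)(x - 2)).
So |(-3x - 4)/(x - 2) + 17/9| = 10|x + 7| / (9·|x − 2|).
Require δ ≤ 9/2, so |x − 2| ≥ |-9| − |x + 7| > 9 − 9/2 = 9/2.
Hence |(-3x - 4)/(x - 2) + 17/9| < 10|x + 7|/(9·(9/2)) = (20/81)|x + 7|, which is < ε once |x + 7| < (81/20)ε.
Take δ = min(9/2, (81/20)ε). Then 0 < |x + 7| < δ forces both bounds, so |(-3x - 4)/(x - 2) + 17/9| < ε.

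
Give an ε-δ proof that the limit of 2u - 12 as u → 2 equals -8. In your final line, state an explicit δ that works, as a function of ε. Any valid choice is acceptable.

δ = ε/2

Suppose ε > 0. We need δ > 0 so that 0 < |u − 2| < δ implies |(2u - 12) + 8| < ε.
Since (2u - 12) + 8 = 2(u − 2), we have |(2u - 12) + 8| = 2|u − 2|.
Thus it suffices that |u − 2| < ε/2.
Take δ = ε/2. If 0 < |u − 2| < δ then |(2u - 12) + 8| = 2|u − 2| < 2·(ε/2) = ε.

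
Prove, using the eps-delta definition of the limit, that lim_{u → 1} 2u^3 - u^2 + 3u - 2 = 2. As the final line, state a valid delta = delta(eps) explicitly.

Fix eps > 0. We want delta > 0 such that 0 < |u − 1| < delta implies |(2u^3 - u^2 + 3u - 2) − 2| < eps.
(2u^3 - u^2 + 3u - 2) − 2 = 2u^3 - u^2 + 3u - 4 = (u − 1)(2u^2 + u + 4).
So |(2u^3 - u^2 + 3u - 2) − 2| = |u − 1|·|2u^2 + u + 4|.
Assume first that |u − 1| < 1, so |u| < 2. Then |2u^2 + u + 4| ≤ 2·2^2 + 2 + 4 = 14.
Hence |(2u^3 - u^2 + 3u - 2) − 2| ≤ 14|u − 1| < eps provided |u − 1| < eps/14.
Choosing delta = min(1, eps/14) ensures both conditions, hence |(2u^3 - u^2 + 3u - 2) − 2| < eps.

delta = min(1, eps/14)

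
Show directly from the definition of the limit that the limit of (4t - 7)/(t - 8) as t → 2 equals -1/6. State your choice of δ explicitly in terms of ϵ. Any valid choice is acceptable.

Let ϵ > 0 be given. We want δ > 0 with 0 < |t − 2| < δ ⇒ |(4t - 7)/(t - 8) + 1/6| < ϵ.
Combining over a common denominator, (4t - 7)/(t - 8) + 1/6 = [(4t - 7)·(-6) − 1·(t - 8)] / [(-6)·(t - 8)] = -25(t − 2) / ((-6)(t - 8)).
So |(4t - 7)/(t - 8) + 1/6| = 25|t − 2| / (6·|t − 8|).
Restrict δ ≤ 3. Then |t − 2| < 3 gives |t − 8| = |(t − 2) + (-6)| ≥ 6 − 3 = 3.
Hence |(4t - 7)/(t - 8) + 1/6| < 25|t − 2|/(6·3) = (25/18)|t − 2|, which is < ϵ once |t − 2| < (18/25)ϵ.
Take δ = min(3, (18/25)ϵ). Then 0 < |t − 2| < δ forces both bounds, so |(4t - 7)/(t - 8) + 1/6| < ϵ.

δ = min(3, (18/25)ϵ)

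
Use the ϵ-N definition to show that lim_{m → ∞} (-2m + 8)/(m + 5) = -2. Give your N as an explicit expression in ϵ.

Fix ϵ > 0. For m ≥ 1, |(-2m + 8)/(m + 5) + 2| = |18|/((m + 5)) = 18/((m + 5)).
Since m + 5 ≥ m for m ≥ 1, this is ≤ 18/(m) = 18/m.
So |(-2m + 8)/(m + 5) + 2| < ϵ whenever m > 18/ϵ.
Take N = 18/ϵ. If m > N then |(-2m + 8)/(m + 5) + 2| ≤ 18/m < ϵ.

N = 18/ϵ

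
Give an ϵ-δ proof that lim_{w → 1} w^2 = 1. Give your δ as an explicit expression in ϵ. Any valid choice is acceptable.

Suppose ϵ > 0. We seek δ > 0 with 0 < |w − 1| < δ ⇒ |w^2 − 1| < ϵ.
Factor: w^2 − 1 = (w − 1)(w + 1), so |w^2 − 1| = |w − 1|·|w + 1|.
Restrict δ ≤ 1. Then |w − 1| < 1 gives |w| < 2, so by the triangle inequality |w + 1| ≤ 2 + 1 = 3.
Hence |w^2 − 1| ≤ 3|w − 1|, which is < ϵ once |w − 1| < ϵ/3.
Take δ = min(1, ϵ/3). If 0 < |w − 1| < δ then both bounds hold and |w^2 − 1| ≤ 3|w − 1| < 3·(ϵ/3) = ϵ.

δ = min(1, ϵ/3)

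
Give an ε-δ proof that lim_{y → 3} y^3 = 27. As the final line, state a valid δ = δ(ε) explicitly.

δ = min(1, ε/37)

Let ε > 0 be given. We seek δ > 0 with 0 < |y − 3| < δ ⇒ |y^3 − 27| < ε.
Factor: y^3 − 27 = (y − 3)(y^2 + 3y + 9), so |y^3 − 27| = |y − 3|·|y^2 + 3y + 9|.
Impose δ ≤ 1 so that |y| < 4; then |y^2 + 3y + 9| ≤ 37.
Hence |y^3 − 27| ≤ 37|y − 3|, which is < ε once |y − 3| < ε/37.
Take δ = min(1, ε/37). If 0 < |y − 3| < δ then both bounds hold and |y^3 − 27| ≤ 37|y − 3| < 37·(ε/37) = ε.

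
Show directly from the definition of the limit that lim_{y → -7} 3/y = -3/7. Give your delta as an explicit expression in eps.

Let eps > 0 be given. We seek delta > 0 such that 0 < |y + 7| < delta implies |3/y + 3/7| < eps.
|3/y + 3/7| = 3·|-7 − y|/(7·|y|) = 3|y + 7|/(7|y|).
Restrict delta ≤ 7/2. Then |y + 7| < 7/2 gives |y| > 7/2, so 7|y| > 49/2.
Then |3/y + 3/7| < 3|y + 7|/(49/2), which is < eps when |y + 7| < (49/6)eps.
Take delta = min(7/2, (49/6)eps). Then 0 < |y + 7| < delta gives both |y + 7| < 7/2 and |y + 7| < (49/6)eps, so |3/y + 3/7| < eps.

delta = min(7/2, (49/6)eps)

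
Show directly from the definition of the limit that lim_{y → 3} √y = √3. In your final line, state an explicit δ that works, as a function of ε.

δ = min(3, √3·ε)

Suppose ε > 0. We want δ > 0 such that 0 < |y − 3| < δ implies |√y − √3| < ε.
Rationalise: √y − √3 = (y − 3)/(√y + √3), so |√y − √3| = |y − 3|/(√y + √3).
Restrict δ ≤ 3 so that |y − 3| < 3 forces y > 0, and then √y + √3 > √3.
Hence |√y − √3| < |y − 3|/√3, which is < ε once |y − 3| < √3·ε.
Take δ = min(3, √3·ε). If 0 < |y − 3| < δ then y > 0 and |√y − √3| < |y − 3|/√3 < ε.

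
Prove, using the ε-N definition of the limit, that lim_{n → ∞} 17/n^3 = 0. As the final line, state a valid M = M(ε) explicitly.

M = (17/ε)^{1/3}

Fix ε > 0. For n ≥ 1, |17/n^3 − 0| = 17/n^3.
17/n^3 < ε ⇔ n^3 > 17/ε ⇔ n > (17/ε)^{1/3}.
Take M = (17/ε)^{1/3}. Then n > M implies 17/n^3 < ε.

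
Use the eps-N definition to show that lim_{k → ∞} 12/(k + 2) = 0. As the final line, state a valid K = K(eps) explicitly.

Let eps > 0. For k ≥ 1, |12/(k + 2) − 0| = 12/(k + 2) ≤ 12/k.
We need 12/k < eps, i.e. k > 12/eps.
Take K = 12/eps. If k > K then |12/(k + 2)| ≤ 12/k < eps.

K = 12/eps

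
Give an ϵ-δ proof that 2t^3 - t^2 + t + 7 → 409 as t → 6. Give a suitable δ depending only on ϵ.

δ = min(2, ϵ/283)

Let ϵ > 0 be given. We want δ > 0 such that 0 < |t − 6| < δ implies |(2t^3 - t^2 + t + 7) − 409| < ϵ.
(2t^3 - t^2 + t + 7) − 409 = 2t^3 - t^2 + t - 402 = (t − 6)(2t^2 + 11t + 67).
So |(2t^3 - t^2 + t + 7) − 409| = |t − 6|·|2t^2 + 11t + 67|.
Assume first that |t − 6| < 2, so |t| < 8. Then |2t^2 + 11t + 67| ≤ 2·8^2 + 11·8 + 67 = 283.
Hence |(2t^3 - t^2 + t + 7) − 409| ≤ 283|t − 6| < ϵ provided |t − 6| < ϵ/283.
Choosing δ = min(2, ϵ/283) ensures both conditions, hence |(2t^3 - t^2 + t + 7) − 409| < ϵ.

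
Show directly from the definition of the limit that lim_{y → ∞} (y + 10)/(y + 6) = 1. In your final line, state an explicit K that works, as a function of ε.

Fix ε > 0. We seek K > 0 such that y > K implies |(y + 10)/(y + 6) − 1| < ε.
(y + 10)/(y + 6) − 1 = ((y + 10) − (y + 6)) / ((y + 6)) = 4/((y + 6)).
For y > 0 we have y + 6 > y, so |(y + 10)/(y + 6) − 1| = 4/((y + 6)) < 4/(y) = 4/y.
Thus |(y + 10)/(y + 6) − 1| < ε whenever y > 4/ε.
Take K = 4/ε. If y > K then |(y + 10)/(y + 6) − 1| < 4/y < ε.

K = 4/ε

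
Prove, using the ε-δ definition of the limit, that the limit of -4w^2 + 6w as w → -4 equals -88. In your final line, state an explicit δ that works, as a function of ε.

δ = min(2, ε/46)

Let ε > 0 be given. We want δ > 0 such that 0 < |w + 4| < δ implies |(-4w^2 + 6w) + 88| < ε.
(-4w^2 + 6w) + 88 = -4w^2 + 6w + 88 = (w + 4)(-4w + 22).
So |(-4w^2 + 6w) + 88| = |w + 4|·|-4w + 22|.
Assume first that |w + 4| < 2, so |w| < 6. Then |-4w + 22| ≤ 4·6 + 22 = 46.
Hence |(-4w^2 + 6w) + 88| ≤ 46|w + 4| < ε provided |w + 4| < ε/46.
Take δ = min(2, ε/46). Then 0 < |w + 4| < δ gives both |w + 4| < 2 and |w + 4| < ε/46, so |(-4w^2 + 6w) + 88| < ε.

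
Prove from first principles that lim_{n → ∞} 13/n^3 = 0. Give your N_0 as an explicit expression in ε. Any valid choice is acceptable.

Let ε > 0 be given. For n ≥ 1, |13/n^3 − 0| = 13/n^3.
13/n^3 < ε ⇔ n^3 > 13/ε ⇔ n > (13/ε)^{1/3}.
Take N_0 = (13/ε)^{1/3}. Then n > N_0 implies 13/n^3 < ε.

N_0 = (13/ε)^{1/3}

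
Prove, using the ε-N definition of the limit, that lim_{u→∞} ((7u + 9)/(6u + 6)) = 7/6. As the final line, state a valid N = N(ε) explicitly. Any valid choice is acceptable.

N = (1/3)/ε

Suppose ε > 0. We seek N > 0 such that u > N implies |(7u + 9)/(6u + 6) − (7/6)| < ε.
(7u + 9)/(6u + 6) − (7/6) = (6(7u + 9) − 7(6u + 6)) / (6(6u + 6)) = 12/(6(6u + 6)).
For u > 0 we have 6u + 6 > 6u, so |(7u + 9)/(6u + 6) − (7/6)| = 12/(6(6u + 6)) < 12/(6·6u) = (1/3)/u.
Thus |(7u + 9)/(6u + 6) − (7/6)| < ε whenever u > (1/3)/ε.
Take N = (1/3)/ε. If u > N then |(7u + 9)/(6u + 6) − (7/6)| < (1/3)/u < ε.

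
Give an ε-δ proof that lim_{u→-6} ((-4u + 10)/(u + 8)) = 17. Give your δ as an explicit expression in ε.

Suppose ε > 0. We want δ > 0 with 0 < |u + 6| < δ ⇒ |(-4u + 10)/(u + 8) − 17| < ε.
Combining over a common denominator, (-4u + 10)/(u + 8) − 17 = [(-4u + 10)·2 − 34·(u + 8)] / [2·(u + 8)] = -42(u + 6) / (2(u + 8)).
So |(-4u + 10)/(u + 8) − 17| = 42|u + 6| / (2·|u + 8|).
Restrict δ ≤ 1. Then |u + 6| < 1 gives |u + 8| = |(u + 6) + 2| ≥ 2 − 1 = 1.
Hence |(-4u + 10)/(u + 8) − 17| < 42|u + 6|/(2·1) = 21|u + 6|, which is < ε once |u + 6| < (1/21)ε.
Take δ = min(1, (1/21)ε). Then 0 < |u + 6| < δ forces both bounds, so |(-4u + 10)/(u + 8) − 17| < ε.

δ = min(1, (1/21)ε)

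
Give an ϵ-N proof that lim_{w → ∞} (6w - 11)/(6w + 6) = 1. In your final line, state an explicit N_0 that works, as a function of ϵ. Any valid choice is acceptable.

Let ϵ > 0 be given. We seek N_0 > 0 such that w > N_0 implies |(6w - 11)/(6w + 6) − 1| < ϵ.
(6w - 11)/(6w + 6) − 1 = (6(6w - 11) − 6(6w + 6)) / (6(6w + 6)) = -102/(6(6w + 6)).
For w > 0 we have 6w + 6 > 6w, so |(6w - 11)/(6w + 6) − 1| = 102/(6(6w + 6)) < 102/(6·6w) = (17/6)/w.
Thus |(6w - 11)/(6w + 6) − 1| < ϵ whenever w > (17/6)/ϵ.
Take N_0 = (17/6)/ϵ. If w > N_0 then |(6w - 11)/(6w + 6) − 1| < (17/6)/w < ϵ.

N_0 = (17/6)/ϵ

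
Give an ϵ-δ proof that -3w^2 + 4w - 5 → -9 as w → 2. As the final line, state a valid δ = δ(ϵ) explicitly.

δ = min(2, ϵ/14)

Let ϵ > 0 be given. We want δ > 0 such that 0 < |w − 2| < δ implies |(-3w^2 + 4w - 5) + 9| < ϵ.
(-3w^2 + 4w - 5) + 9 = -3w^2 + 4w + 4 = (w − 2)(-3w - 2).
So |(-3w^2 + 4w - 5) + 9| = |w − 2|·|-3w - 2|.
Assume first that |w − 2| < 2, so |w| < 4. Then |-3w - 2| ≤ 3·4 + 2 = 14.
Hence |(-3w^2 + 4w - 5) + 9| ≤ 14|w − 2| < ϵ provided |w − 2| < ϵ/14.
Take δ = min(2, ϵ/14). Then 0 < |w − 2| < δ gives both |w − 2| < 2 and |w − 2| < ϵ/14, so |(-3w^2 + 4w - 5) + 9| < ϵ.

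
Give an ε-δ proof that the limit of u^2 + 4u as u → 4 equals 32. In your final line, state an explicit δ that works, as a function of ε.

Fix ε > 0. We want δ > 0 such that 0 < |u − 4| < δ implies |(u^2 + 4u) − 32| < ε.
(u^2 + 4u) − 32 = u^2 + 4u - 32 = (u − 4)(u + 8).
So |(u^2 + 4u) − 32| = |u − 4|·|u + 8|.
Assume first that |u − 4| < 1, so |u| < 5. Then |u + 8| ≤ 5 + 8 = 13.
Hence |(u^2 + 4u) − 32| ≤ 13|u − 4| < ε provided |u − 4| < ε/13.
Choosing δ = min(1, ε/13) ensures both conditions, hence |(u^2 + 4u) − 32| < ε.

δ = min(1, ε/13)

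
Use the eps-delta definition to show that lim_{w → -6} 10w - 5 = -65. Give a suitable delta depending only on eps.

Let eps > 0 be given. We need delta > 0 so that 0 < |w + 6| < delta implies |(10w - 5) + 65| < eps.
Since (10w - 5) + 65 = 10(w + 6), we have |(10w - 5) + 65| = 10|w + 6|.
Thus it suffices that |w + 6| < eps/10.
Take delta = eps/10. If 0 < |w + 6| < delta then |(10w - 5) + 65| = 10|w + 6| < 10·(eps/10) = eps.

delta = eps/10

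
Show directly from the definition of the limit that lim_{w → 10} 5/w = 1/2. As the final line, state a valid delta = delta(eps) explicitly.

delta = min(5, 10eps)

Suppose eps > 0. We seek delta > 0 such that 0 < |w − 10| < delta implies |5/w − (1/2)| < eps.
|5/w − (1/2)| = 5·|10 − w|/(10·|w|) = 5|w − 10|/(10|w|).
Restrict delta ≤ 5. Then |w − 10| < 5 gives |w| > 5, so 10|w| > 50.
Then |5/w − (1/2)| < 5|w − 10|/50, which is < eps when |w − 10| < 10eps.
Take delta = min(5, 10eps). Then 0 < |w − 10| < delta gives both |w − 10| < 5 and |w − 10| < 10eps, so |5/w − (1/2)| < eps.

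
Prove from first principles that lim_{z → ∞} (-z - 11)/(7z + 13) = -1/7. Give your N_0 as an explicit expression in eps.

N_0 = (64/49)/eps

Let eps > 0. We seek N_0 > 0 such that z > N_0 implies |(-z - 11)/(7z + 13) + 1/7| < eps.
(-z - 11)/(7z + 13) + 1/7 = (7(-z - 11) − (-1)(7z + 13)) / (7(7z + 13)) = -64/(7(7z + 13)).
For z > 0 we have 7z + 13 > 7z, so |(-z - 11)/(7z + 13) + 1/7| = 64/(7(7z + 13)) < 64/(7·7z) = (64/49)/z.
Thus |(-z - 11)/(7z + 13) + 1/7| < eps whenever z > (64/49)/eps.
Take N_0 = (64/49)/eps. If z > N_0 then |(-z - 11)/(7z + 13) + 1/7| < (64/49)/z < eps.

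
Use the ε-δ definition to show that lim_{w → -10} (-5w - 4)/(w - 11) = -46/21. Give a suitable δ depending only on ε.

Let ε > 0. We want δ > 0 with 0 < |w + 10| < δ ⇒ |(-5w - 4)/(w - 11) + 46/21| < ε.
Combining over a common denominator, (-5w - 4)/(w - 11) + 46/21 = [(-5w - 4)·(-21) − 46·(w - 11)] / [(-21)·(w - 11)] = 59(w + 10) / ((-21)(w - 11)).
So |(-5w - 4)/(w - 11) + 46/21| = 59|w + 10| / (21·|w − 11|).
Restrict δ ≤ 21/2. Then |w + 10| < 21/2 gives |w − 11| = |(w + 10) + (-21)| ≥ 21 − 21/2 = 21/2.
Hence |(-5w - 4)/(w - 11) + 46/21| < 59|w + 10|/(21·(21/2)) = (118/441)|w + 10|, which is < ε once |w + 10| < (441/118)ε.
Take δ = min(21/2, (441/118)ε). Then 0 < |w + 10| < δ forces both bounds, so |(-5w - 4)/(w - 11) + 46/21| < ε.

δ = min(21/2, (441/118)ε)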